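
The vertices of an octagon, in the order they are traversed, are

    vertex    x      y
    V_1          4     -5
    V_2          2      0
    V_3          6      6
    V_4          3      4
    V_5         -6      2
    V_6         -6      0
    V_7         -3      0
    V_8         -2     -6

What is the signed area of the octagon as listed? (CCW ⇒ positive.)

Apply the surveyor's formula: 2A = Σ (x_i·y_{i+1} − x_{i+1}·y_i), indices taken mod 8.
Σ = (10) + (12) + (6) + (30) + (12) + (0) + (18) + (34) = 122
Signed area = Σ/2 = 61 (positive ⇒ counter-clockwise traversal).

61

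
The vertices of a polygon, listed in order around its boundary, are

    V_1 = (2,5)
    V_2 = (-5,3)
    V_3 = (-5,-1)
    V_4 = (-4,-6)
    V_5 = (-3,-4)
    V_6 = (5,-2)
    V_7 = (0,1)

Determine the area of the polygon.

Apply the surveyor's formula: 2A = Σ (x_i·y_{i+1} − x_{i+1}·y_i), indices taken mod 7.
V_1→V_2: (2)(3) − (-5)(5) = 31
V_2→V_3: (-5)(-1) − (-5)(3) = 20
V_3→V_4: (-5)(-6) − (-4)(-1) = 26
V_4→V_5: (-4)(-4) − (-3)(-6) = -2
V_5→V_6: (-3)(-2) − (5)(-4) = 26
V_6→V_7: (5)(1) − (0)(-2) = 5
V_7→V_1: (0)(5) − (2)(1) = -2
Σ = 104
Area = |Σ|/2 = 52.

52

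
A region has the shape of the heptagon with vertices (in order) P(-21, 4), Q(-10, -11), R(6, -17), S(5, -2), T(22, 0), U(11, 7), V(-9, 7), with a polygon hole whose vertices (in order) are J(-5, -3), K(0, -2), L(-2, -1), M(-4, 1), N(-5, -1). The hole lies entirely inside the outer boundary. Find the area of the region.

Outer boundary:
Σ = (271) + (236) + (73) + (44) + (154) + (140) + (111) = 1029
Area = |Σ|/2 = 514.5.
Hole:
Apply the shoelace formula: 2A = Σ (x_i·y_{i+1} − x_{i+1}·y_i), indices taken mod 5.
J→K: (-5)(-2) − (0)(-3) = 10
K→L: (0)(-1) − (-2)(-2) = -4
L→M: (-2)(1) − (-4)(-1) = -6
M→N: (-4)(-1) − (-5)(1) = 9
N→J: (-5)(-3) − (-5)(-1) = 10
Σ = 19
Area = |Σ|/2 = 9.5.
Net area = 514.5 − 9.5 = 505.

505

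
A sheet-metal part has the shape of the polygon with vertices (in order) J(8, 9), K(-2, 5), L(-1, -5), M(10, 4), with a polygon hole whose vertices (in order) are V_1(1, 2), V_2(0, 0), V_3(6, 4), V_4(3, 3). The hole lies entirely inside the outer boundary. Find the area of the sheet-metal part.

84

Outer boundary:
Apply the shoelace (surveyor's) formula: 2A = Σ (x_i·y_{i+1} − x_{i+1}·y_i), indices taken mod 4.
Σ = (58) + (15) + (46) + (58) = 177
Area = |Σ|/2 = 88.5.
Hole:
Apply the shoelace formula: 2A = Σ (x_i·y_{i+1} − x_{i+1}·y_i), indices taken mod 4.
Σ = (0) + (0) + (6) + (3) = 9
Area = |Σ|/2 = 4.5.
Net area = 88.5 − 4.5 = 84.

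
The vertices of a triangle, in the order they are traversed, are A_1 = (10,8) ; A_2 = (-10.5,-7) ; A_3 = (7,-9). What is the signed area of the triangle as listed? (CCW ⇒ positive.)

Apply the shoelace (surveyor's) formula: 2A = Σ (x_i·y_{i+1} − x_{i+1}·y_i), indices taken mod 3.
Σ = (14) + (143.5) + (146) = 303.5
Signed area = Σ/2 = 151.75 (positive ⇒ counter-clockwise traversal).

151.75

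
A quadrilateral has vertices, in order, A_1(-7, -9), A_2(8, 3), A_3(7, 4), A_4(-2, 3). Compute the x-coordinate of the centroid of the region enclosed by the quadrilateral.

Apply the shoelace (surveyor's) formula. First the cross-terms c_i = x_i·y_{i+1} − x_{i+1}·y_i:
  51, 11, 29, 39  ⇒  2A = 130, A = 65.
Then Σ (x_i + x_{i+1})·c_i = 10, so x̄ = 10 / (6·65) = 1/39.

1/39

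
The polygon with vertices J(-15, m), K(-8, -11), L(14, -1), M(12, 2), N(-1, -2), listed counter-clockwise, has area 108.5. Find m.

-14

The doubled signed area Σ (x_i y_{i+1} − x_{i+1} y_i) is linear in m.
With m=0 it equals 315; the coefficient of m is 7 (from the two edges through J).
So 7·m + 315 = 2·108.5 = 217 ⇒ m = -14.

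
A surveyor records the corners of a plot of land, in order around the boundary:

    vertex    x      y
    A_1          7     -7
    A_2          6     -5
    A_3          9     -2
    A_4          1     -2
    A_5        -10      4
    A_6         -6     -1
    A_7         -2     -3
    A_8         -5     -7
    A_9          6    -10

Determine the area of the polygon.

88.5

Σ = (7) + (33) + (-16) + (-16) + (34) + (16) + (-1) + (92) + (28) = 177
Area = |Σ|/2 = 88.5.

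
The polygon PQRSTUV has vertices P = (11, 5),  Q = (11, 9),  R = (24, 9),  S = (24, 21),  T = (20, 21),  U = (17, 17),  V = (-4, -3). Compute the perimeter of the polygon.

|PQ| = √((0)² + (4)²) = √16 = 4
|QR| = √((13)² + (0)²) = √169 = 13
|RS| = √((0)² + (12)²) = √144 = 12
|ST| = √((-4)² + (0)²) = √16 = 4
|TU| = √((-3)² + (-4)²) = √25 = 5
|UV| = √((-21)² + (-20)²) = √841 = 29
|VP| = √((15)² + (8)²) = √289 = 17
Perimeter = 4 + 13 + 12 + 4 + 5 + 29 + 17 = 84.

84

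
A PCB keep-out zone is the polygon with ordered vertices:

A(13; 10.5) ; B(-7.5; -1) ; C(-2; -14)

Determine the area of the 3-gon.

164.875

Σ = (65.75) + (103) + (161) = 329.75
Area = |Σ|/2 = 164.875.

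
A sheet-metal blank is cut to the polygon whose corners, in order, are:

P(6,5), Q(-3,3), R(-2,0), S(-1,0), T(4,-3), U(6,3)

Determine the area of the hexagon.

42

Apply the surveyor's formula: 2A = Σ (x_i·y_{i+1} − x_{i+1}·y_i), indices taken mod 6.
Σ = (33) + (6) + (0) + (3) + (30) + (12) = 84
Area = |Σ|/2 = 42.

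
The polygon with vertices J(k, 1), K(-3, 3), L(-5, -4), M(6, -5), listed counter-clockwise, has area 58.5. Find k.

4

The doubled signed area Σ (x_i y_{i+1} − x_{i+1} y_i) is linear in k.
With k=0 it equals 85; the coefficient of k is 8 (from the two edges through J).
So 8·k + 85 = 2·58.5 = 117 ⇒ k = 4.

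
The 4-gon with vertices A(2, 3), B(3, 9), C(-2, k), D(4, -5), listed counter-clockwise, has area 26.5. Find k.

6

Write out the shoelace sum; only the two edges meeting at C involve k:
2·Area = [(3·k − (-2)·9) + ((-2)·(-5) − 4·k)] + 31
       = -1·k + 59 = 53
⇒ k = 6.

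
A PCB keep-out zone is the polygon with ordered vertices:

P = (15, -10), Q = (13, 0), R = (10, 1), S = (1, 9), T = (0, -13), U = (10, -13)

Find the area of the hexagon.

222

Apply the surveyor's formula: 2A = Σ (x_i·y_{i+1} − x_{i+1}·y_i), indices taken mod 6.
Cross-terms: 130, 13, 89, -13, 130, 95  ⇒  Σ = 444
Area = |Σ|/2 = 222.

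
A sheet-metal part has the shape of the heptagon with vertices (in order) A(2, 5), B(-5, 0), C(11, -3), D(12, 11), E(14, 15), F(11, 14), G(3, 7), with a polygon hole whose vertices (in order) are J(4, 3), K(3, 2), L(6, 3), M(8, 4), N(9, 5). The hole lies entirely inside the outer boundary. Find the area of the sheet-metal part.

141.5

Outer boundary:
Apply Gauss's area formula: 2A = Σ (x_i·y_{i+1} − x_{i+1}·y_i), indices taken mod 7.
Σ = (25) + (15) + (157) + (26) + (31) + (35) + (1) = 290
Area = |Σ|/2 = 145.
Hole:
Apply the surveyor's formula: 2A = Σ (x_i·y_{i+1} − x_{i+1}·y_i), indices taken mod 5.
Σ = (-1) + (-3) + (0) + (4) + (7) = 7
Area = |Σ|/2 = 3.5.
Net area = 145 − 3.5 = 141.5.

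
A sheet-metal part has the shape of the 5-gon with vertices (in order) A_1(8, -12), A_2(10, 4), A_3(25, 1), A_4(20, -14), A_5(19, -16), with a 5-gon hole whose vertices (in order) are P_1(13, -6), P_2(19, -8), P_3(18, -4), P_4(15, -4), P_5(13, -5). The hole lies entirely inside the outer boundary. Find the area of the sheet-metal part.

216

Outer boundary:
Σ = (152) + (-90) + (-370) + (-54) + (-100) = -462
Area = |Σ|/2 = 231.
Hole:
Σ = (10) + (68) + (-12) + (-23) + (-13) = 30
Area = |Σ|/2 = 15.
Net area = 231 − 15 = 216.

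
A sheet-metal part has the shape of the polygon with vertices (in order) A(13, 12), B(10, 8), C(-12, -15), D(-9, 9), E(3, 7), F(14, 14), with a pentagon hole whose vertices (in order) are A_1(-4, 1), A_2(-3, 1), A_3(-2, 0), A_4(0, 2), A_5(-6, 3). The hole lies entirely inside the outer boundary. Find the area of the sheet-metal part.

229

Outer boundary:
Σ = (-16) + (-54) + (-243) + (-90) + (-56) + (-14) = -473
Area = |Σ|/2 = 236.5.
Hole:
Apply Gauss's area formula: 2A = Σ (x_i·y_{i+1} − x_{i+1}·y_i), indices taken mod 5.
Σ = (-1) + (2) + (-4) + (12) + (6) = 15
Area = |Σ|/2 = 7.5.
Net area = 236.5 − 7.5 = 229.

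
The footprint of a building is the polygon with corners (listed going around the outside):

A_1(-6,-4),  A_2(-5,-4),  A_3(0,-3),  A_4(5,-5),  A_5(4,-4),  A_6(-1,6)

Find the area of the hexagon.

Apply the shoelace formula: 2A = Σ (x_i·y_{i+1} − x_{i+1}·y_i), indices taken mod 6.
Σ = (4) + (15) + (15) + (0) + (20) + (40) = 94
Area = |Σ|/2 = 47.

47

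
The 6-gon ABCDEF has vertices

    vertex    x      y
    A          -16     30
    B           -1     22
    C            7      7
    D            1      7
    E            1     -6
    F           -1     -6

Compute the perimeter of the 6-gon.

94

|AB| = √((15)² + (-8)²) = √289 = 17
|BC| = √((8)² + (-15)²) = √289 = 17
|CD| = √((-6)² + (0)²) = √36 = 6
|DE| = √((0)² + (-13)²) = √169 = 13
|EF| = √((-2)² + (0)²) = √4 = 2
|FA| = √((-15)² + (36)²) = √1521 = 39
Perimeter = 17 + 17 + 6 + 13 + 2 + 39 = 94.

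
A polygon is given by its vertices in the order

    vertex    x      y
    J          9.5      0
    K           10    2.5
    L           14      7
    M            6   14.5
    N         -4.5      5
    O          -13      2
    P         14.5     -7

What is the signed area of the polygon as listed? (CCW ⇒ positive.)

Apply Gauss's area formula: 2A = Σ (x_i·y_{i+1} − x_{i+1}·y_i), indices taken mod 7.
Cross-terms: 23.75, 35, 161, 95.25, 56, 62, 66.5  ⇒  Σ = 499.5
Signed area = Σ/2 = 249.75 (positive ⇒ counter-clockwise traversal).

249.75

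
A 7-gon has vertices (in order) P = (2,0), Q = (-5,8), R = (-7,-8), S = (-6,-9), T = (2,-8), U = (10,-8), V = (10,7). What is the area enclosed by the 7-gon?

196.5

Apply Gauss's area formula: 2A = Σ (x_i·y_{i+1} − x_{i+1}·y_i), indices taken mod 7.
P→Q: (2)(8) − (-5)(0) = 16
Q→R: (-5)(-8) − (-7)(8) = 96
R→S: (-7)(-9) − (-6)(-8) = 15
S→T: (-6)(-8) − (2)(-9) = 66
T→U: (2)(-8) − (10)(-8) = 64
U→V: (10)(7) − (10)(-8) = 150
V→P: (10)(0) − (2)(7) = -14
Σ = 393
Area = |Σ|/2 = 196.5.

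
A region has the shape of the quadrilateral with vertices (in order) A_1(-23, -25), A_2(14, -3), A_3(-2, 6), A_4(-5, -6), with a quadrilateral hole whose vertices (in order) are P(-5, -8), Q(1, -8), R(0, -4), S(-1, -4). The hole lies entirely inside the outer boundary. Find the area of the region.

Outer boundary:
Apply Gauss's area formula: 2A = Σ (x_i·y_{i+1} − x_{i+1}·y_i), indices taken mod 4.
Σ = (419) + (78) + (42) + (-13) = 526
Area = |Σ|/2 = 263.
Hole:
Cross-terms: 48, -4, -4, -12  ⇒  Σ = 28
Area = |Σ|/2 = 14.
Net area = 263 − 14 = 249.

249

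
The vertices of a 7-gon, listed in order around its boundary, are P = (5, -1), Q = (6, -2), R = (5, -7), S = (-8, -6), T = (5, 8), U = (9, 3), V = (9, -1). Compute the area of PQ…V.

P→Q: (5)(-2) − (6)(-1) = -4
Q→R: (6)(-7) − (5)(-2) = -32
R→S: (5)(-6) − (-8)(-7) = -86
S→T: (-8)(8) − (5)(-6) = -34
T→U: (5)(3) − (9)(8) = -57
U→V: (9)(-1) − (9)(3) = -36
V→P: (9)(-1) − (5)(-1) = -4
Σ = -253
Area = |Σ|/2 = 126.5.

126.5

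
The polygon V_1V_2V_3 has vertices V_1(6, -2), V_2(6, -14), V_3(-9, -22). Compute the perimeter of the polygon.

54

|V_1V_2| = √((0)² + (-12)²) = √144 = 12
|V_2V_3| = √((-15)² + (-8)²) = √289 = 17
|V_3V_1| = √((15)² + (20)²) = √625 = 25
Perimeter = 12 + 17 + 25 = 54.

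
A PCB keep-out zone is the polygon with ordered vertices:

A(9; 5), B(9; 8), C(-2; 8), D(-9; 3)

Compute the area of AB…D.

54.5

Apply the shoelace formula: 2A = Σ (x_i·y_{i+1} − x_{i+1}·y_i), indices taken mod 4.
A→B: (9)(8) − (9)(5) = 27
B→C: (9)(8) − (-2)(8) = 88
C→D: (-2)(3) − (-9)(8) = 66
D→A: (-9)(5) − (9)(3) = -72
Σ = 109
Area = |Σ|/2 = 54.5.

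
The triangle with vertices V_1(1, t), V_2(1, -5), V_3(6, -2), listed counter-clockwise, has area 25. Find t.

The doubled signed area Σ (x_i y_{i+1} − x_{i+1} y_i) is linear in t.
With t=0 it equals 25; the coefficient of t is 5 (from the two edges through V_1).
So 5·t + 25 = 2·25 = 50 ⇒ t = 5.

5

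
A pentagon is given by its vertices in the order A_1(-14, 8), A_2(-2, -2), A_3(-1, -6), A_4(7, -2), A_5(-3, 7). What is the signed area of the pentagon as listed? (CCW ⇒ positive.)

107.5

Apply the shoelace (surveyor's) formula: 2A = Σ (x_i·y_{i+1} − x_{i+1}·y_i), indices taken mod 5.
A_1→A_2: (-14)(-2) − (-2)(8) = 44
A_2→A_3: (-2)(-6) − (-1)(-2) = 10
A_3→A_4: (-1)(-2) − (7)(-6) = 44
A_4→A_5: (7)(7) − (-3)(-2) = 43
A_5→A_1: (-3)(8) − (-14)(7) = 74
Σ = 215
Signed area = Σ/2 = 107.5 (positive ⇒ counter-clockwise traversal).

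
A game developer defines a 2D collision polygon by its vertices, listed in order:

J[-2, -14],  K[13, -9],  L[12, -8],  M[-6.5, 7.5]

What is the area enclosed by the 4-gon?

Apply Gauss's area formula: 2A = Σ (x_i·y_{i+1} − x_{i+1}·y_i), indices taken mod 4.
Cross-terms: 200, 4, 38, 106  ⇒  Σ = 348
Area = |Σ|/2 = 174.

174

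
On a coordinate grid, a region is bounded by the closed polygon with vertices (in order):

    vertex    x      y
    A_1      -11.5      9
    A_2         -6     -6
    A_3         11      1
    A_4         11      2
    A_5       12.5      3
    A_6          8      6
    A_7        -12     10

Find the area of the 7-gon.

Apply the shoelace formula: 2A = Σ (x_i·y_{i+1} − x_{i+1}·y_i), indices taken mod 7.
Σ = (123) + (60) + (11) + (8) + (51) + (152) + (7) = 412
Area = |Σ|/2 = 206.

206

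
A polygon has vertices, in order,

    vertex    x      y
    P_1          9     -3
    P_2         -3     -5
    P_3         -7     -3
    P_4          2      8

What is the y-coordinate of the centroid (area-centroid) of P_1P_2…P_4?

0

Apply Gauss's area formula. First the cross-terms c_i = x_i·y_{i+1} − x_{i+1}·y_i:
  -54, -26, -50, -78  ⇒  2A = -208, A = -104.
Then Σ (y_i + y_{i+1})·c_i = 0, so ȳ = 0 / (6·(-104)) = 0.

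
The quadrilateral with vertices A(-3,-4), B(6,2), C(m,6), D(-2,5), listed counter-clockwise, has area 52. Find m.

Write out the shoelace sum; only the two edges meeting at C involve m:
2·Area = [(6·6 − m·2) + (m·5 − (-2)·6)] + 41
       = 3·m + 89 = 104
⇒ m = 5.

5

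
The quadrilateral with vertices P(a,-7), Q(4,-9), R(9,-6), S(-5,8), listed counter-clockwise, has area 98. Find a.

-2

Write out the shoelace sum; only the two edges meeting at P involve a:
2·Area = [((-5)·(-7) − a·8) + (a·(-9) − 4·(-7))] + 99
       = -17·a + 162 = 196
⇒ a = -2.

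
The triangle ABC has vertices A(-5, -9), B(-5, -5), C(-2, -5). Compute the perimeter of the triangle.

12

|AB| = √((0)² + (4)²) = √16 = 4
|BC| = √((3)² + (0)²) = √9 = 3
|CA| = √((-3)² + (-4)²) = √25 = 5
Perimeter = 4 + 3 + 5 = 12.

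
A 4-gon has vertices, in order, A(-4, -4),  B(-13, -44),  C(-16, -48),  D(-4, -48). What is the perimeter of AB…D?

|AB| = √((-9)² + (-40)²) = √1681 = 41
|BC| = √((-3)² + (-4)²) = √25 = 5
|CD| = √((12)² + (0)²) = √144 = 12
|DA| = √((0)² + (44)²) = √1936 = 44
Perimeter = 41 + 5 + 12 + 44 = 102.

102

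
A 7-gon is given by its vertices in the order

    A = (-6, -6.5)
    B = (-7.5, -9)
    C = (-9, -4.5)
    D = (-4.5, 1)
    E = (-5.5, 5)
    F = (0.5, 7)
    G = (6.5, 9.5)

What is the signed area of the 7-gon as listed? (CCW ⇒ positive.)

Apply the surveyor's formula: 2A = Σ (x_i·y_{i+1} − x_{i+1}·y_i), indices taken mod 7.
Cross-terms: 5.25, -47.25, -29.25, -17, -41, -40.75, 14.75  ⇒  Σ = -155.25
Signed area = Σ/2 = -77.625 (negative ⇒ clockwise traversal).

-77.625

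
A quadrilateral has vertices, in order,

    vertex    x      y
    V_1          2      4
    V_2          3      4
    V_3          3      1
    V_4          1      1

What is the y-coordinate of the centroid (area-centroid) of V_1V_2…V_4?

Apply the surveyor's formula. First the cross-terms c_i = x_i·y_{i+1} − x_{i+1}·y_i:
  -4, -9, 2, 2  ⇒  2A = -9, A = -4.5.
Then Σ (y_i + y_{i+1})·c_i = -63, so ȳ = -63 / (6·(-4.5)) = 7/3.

7/3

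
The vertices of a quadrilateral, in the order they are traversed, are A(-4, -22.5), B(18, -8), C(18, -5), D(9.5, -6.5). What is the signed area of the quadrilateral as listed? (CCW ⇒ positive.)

90.875

Σ = (437) + (54) + (-69.5) + (-239.75) = 181.75
Signed area = Σ/2 = 90.875 (positive ⇒ counter-clockwise traversal).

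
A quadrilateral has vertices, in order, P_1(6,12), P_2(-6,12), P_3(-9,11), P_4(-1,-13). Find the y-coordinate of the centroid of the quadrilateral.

205/57

Apply Gauss's area formula. First the cross-terms c_i = x_i·y_{i+1} − x_{i+1}·y_i:
  144, 42, 128, 66  ⇒  2A = 380, A = 190.
Then Σ (y_i + y_{i+1})·c_i = 4100, so ȳ = 4100 / (6·190) = 205/57.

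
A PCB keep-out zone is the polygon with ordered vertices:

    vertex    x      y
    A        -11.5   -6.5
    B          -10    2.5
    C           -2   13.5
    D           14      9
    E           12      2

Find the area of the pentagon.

282.875

Apply the shoelace formula: 2A = Σ (x_i·y_{i+1} − x_{i+1}·y_i), indices taken mod 5.
A→B: (-11.5)(2.5) − (-10)(-6.5) = -93.75
B→C: (-10)(13.5) − (-2)(2.5) = -130
C→D: (-2)(9) − (14)(13.5) = -207
D→E: (14)(2) − (12)(9) = -80
E→A: (12)(-6.5) − (-11.5)(2) = -55
Σ = -565.75
Area = |Σ|/2 = 282.875.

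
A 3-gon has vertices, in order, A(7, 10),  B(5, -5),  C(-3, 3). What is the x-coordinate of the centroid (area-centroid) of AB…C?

3

Apply the shoelace (surveyor's) formula. First the cross-terms c_i = x_i·y_{i+1} − x_{i+1}·y_i:
  -85, 0, -51  ⇒  2A = -136, A = -68.
Then Σ (x_i + x_{i+1})·c_i = -1224, so x̄ = -1224 / (6·(-68)) = 3.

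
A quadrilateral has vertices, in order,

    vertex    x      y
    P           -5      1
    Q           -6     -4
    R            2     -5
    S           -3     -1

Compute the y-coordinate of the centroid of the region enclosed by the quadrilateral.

Apply the surveyor's formula. First the cross-terms c_i = x_i·y_{i+1} − x_{i+1}·y_i:
  26, 38, -17, -8  ⇒  2A = 39, A = 19.5.
Then Σ (y_i + y_{i+1})·c_i = -318, so ȳ = -318 / (6·19.5) = -106/39.

-106/39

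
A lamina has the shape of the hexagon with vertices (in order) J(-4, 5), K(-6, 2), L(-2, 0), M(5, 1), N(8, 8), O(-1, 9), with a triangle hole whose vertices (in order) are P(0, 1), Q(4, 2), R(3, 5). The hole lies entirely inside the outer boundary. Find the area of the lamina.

77

Outer boundary:
Σ = (22) + (4) + (-2) + (32) + (80) + (31) = 167
Area = |Σ|/2 = 83.5.
Hole:
Apply the shoelace (surveyor's) formula: 2A = Σ (x_i·y_{i+1} − x_{i+1}·y_i), indices taken mod 3.
Σ = (-4) + (14) + (3) = 13
Area = |Σ|/2 = 6.5.
Net area = 83.5 − 6.5 = 77.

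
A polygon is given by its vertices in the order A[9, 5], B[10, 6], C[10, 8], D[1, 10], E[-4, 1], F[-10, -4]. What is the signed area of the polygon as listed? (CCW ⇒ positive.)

84.5

Apply the shoelace formula: 2A = Σ (x_i·y_{i+1} − x_{i+1}·y_i), indices taken mod 6.
Σ = (4) + (20) + (92) + (41) + (26) + (-14) = 169
Signed area = Σ/2 = 84.5 (positive ⇒ counter-clockwise traversal).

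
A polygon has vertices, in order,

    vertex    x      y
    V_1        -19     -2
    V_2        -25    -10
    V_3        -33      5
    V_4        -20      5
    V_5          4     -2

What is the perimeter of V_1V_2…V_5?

88

|V_1V_2| = √((-6)² + (-8)²) = √100 = 10
|V_2V_3| = √((-8)² + (15)²) = √289 = 17
|V_3V_4| = √((13)² + (0)²) = √169 = 13
|V_4V_5| = √((24)² + (-7)²) = √625 = 25
|V_5V_1| = √((-23)² + (0)²) = √529 = 23
Perimeter = 10 + 17 + 13 + 25 + 23 = 88.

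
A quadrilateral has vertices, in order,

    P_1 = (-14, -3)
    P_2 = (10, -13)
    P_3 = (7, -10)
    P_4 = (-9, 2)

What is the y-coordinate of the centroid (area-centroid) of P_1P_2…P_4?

-188/39

Apply the shoelace formula. First the cross-terms c_i = x_i·y_{i+1} − x_{i+1}·y_i:
  212, -9, -76, 55  ⇒  2A = 182, A = 91.
Then Σ (y_i + y_{i+1})·c_i = -2632, so ȳ = -2632 / (6·91) = -188/39.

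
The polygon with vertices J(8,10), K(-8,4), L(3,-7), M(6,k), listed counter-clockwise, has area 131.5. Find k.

Write out the shoelace sum; only the two edges meeting at M involve k:
2·Area = [(3·k − 6·(-7)) + (6·10 − 8·k)] + 156
       = -5·k + 258 = 263
⇒ k = -1.

-1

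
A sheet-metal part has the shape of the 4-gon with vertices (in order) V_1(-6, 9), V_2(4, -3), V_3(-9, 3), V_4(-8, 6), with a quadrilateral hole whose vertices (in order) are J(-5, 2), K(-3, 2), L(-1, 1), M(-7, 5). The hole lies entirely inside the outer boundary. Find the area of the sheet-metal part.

45.5

Outer boundary:
V_1→V_2: (-6)(-3) − (4)(9) = -18
V_2→V_3: (4)(3) − (-9)(-3) = -15
V_3→V_4: (-9)(6) − (-8)(3) = -30
V_4→V_1: (-8)(9) − (-6)(6) = -36
Σ = -99
Area = |Σ|/2 = 49.5.
Hole:
Apply Gauss's area formula: 2A = Σ (x_i·y_{i+1} − x_{i+1}·y_i), indices taken mod 4.
Cross-terms: -4, -1, 2, 11  ⇒  Σ = 8
Area = |Σ|/2 = 4.
Net area = 49.5 − 4 = 45.5.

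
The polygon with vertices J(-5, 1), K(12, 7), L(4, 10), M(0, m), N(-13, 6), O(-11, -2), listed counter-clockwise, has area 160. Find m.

The doubled signed area Σ (x_i y_{i+1} − x_{i+1} y_i) is linear in m.
With m=0 it equals 116; the coefficient of m is 17 (from the two edges through M).
So 17·m + 116 = 2·160 = 320 ⇒ m = 12.

12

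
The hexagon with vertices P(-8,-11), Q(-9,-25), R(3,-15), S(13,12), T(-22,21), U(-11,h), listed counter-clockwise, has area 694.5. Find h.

Write out the shoelace sum; only the two edges meeting at U involve h:
2·Area = [((-22)·h − (-11)·21) + ((-11)·(-11) − (-8)·h)] + 1079
       = -14·h + 1431 = 1389
⇒ h = 3.

3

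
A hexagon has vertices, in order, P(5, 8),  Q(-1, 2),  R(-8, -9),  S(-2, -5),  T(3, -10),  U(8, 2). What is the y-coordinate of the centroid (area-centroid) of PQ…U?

-61/45

Apply the surveyor's formula. First the cross-terms c_i = x_i·y_{i+1} − x_{i+1}·y_i:
  18, 25, 22, 35, 86, 54  ⇒  2A = 240, A = 120.
Then Σ (y_i + y_{i+1})·c_i = -976, so ȳ = -976 / (6·120) = -61/45.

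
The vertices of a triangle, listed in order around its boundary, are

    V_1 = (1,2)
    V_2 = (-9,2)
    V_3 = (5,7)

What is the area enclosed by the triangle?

Σ = (20) + (-73) + (3) = -50
Area = |Σ|/2 = 25.

25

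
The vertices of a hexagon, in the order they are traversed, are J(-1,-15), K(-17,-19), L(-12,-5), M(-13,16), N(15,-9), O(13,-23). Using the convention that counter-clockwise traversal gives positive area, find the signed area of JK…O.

Cross-terms: -236, -143, -257, -123, -228, -218  ⇒  Σ = -1205
Signed area = Σ/2 = -602.5 (negative ⇒ clockwise traversal).

-602.5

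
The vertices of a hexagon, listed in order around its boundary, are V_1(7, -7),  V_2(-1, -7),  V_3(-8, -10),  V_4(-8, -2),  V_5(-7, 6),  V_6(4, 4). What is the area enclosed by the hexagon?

Apply Gauss's area formula: 2A = Σ (x_i·y_{i+1} − x_{i+1}·y_i), indices taken mod 6.
Σ = (-56) + (-46) + (-64) + (-62) + (-52) + (-56) = -336
Area = |Σ|/2 = 168.

168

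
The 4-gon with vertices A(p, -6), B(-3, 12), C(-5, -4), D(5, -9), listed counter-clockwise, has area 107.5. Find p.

The doubled signed area Σ (x_i y_{i+1} − x_{i+1} y_i) is linear in p.
With p=0 it equals 89; the coefficient of p is 21 (from the two edges through A).
So 21·p + 89 = 2·107.5 = 215 ⇒ p = 6.

6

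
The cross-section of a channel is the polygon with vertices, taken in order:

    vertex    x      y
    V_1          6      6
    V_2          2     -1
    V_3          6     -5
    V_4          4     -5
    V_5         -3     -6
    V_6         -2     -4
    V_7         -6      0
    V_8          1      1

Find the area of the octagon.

Apply the shoelace (surveyor's) formula: 2A = Σ (x_i·y_{i+1} − x_{i+1}·y_i), indices taken mod 8.
Σ = (-18) + (-4) + (-10) + (-39) + (0) + (-24) + (-6) + (0) = -101
Area = |Σ|/2 = 50.5.

50.5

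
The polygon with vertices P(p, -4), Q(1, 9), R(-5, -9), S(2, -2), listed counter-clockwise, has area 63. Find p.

6

The doubled signed area Σ (x_i y_{i+1} − x_{i+1} y_i) is linear in p.
With p=0 it equals 60; the coefficient of p is 11 (from the two edges through P).
So 11·p + 60 = 2·63 = 126 ⇒ p = 6.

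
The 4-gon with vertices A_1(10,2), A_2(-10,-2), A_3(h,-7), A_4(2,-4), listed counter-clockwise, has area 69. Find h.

Write out the shoelace sum; only the two edges meeting at A_3 involve h:
2·Area = [((-10)·(-7) − h·(-2)) + (h·(-4) − 2·(-7))] + 44
       = -2·h + 128 = 138
⇒ h = -5.

-5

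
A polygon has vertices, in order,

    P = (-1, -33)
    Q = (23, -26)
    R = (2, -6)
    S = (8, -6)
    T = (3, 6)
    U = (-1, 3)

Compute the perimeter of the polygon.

|PQ| = √((24)² + (7)²) = √625 = 25
|QR| = √((-21)² + (20)²) = √841 = 29
|RS| = √((6)² + (0)²) = √36 = 6
|ST| = √((-5)² + (12)²) = √169 = 13
|TU| = √((-4)² + (-3)²) = √25 = 5
|UP| = √((0)² + (-36)²) = √1296 = 36
Perimeter = 25 + 29 + 6 + 13 + 5 + 36 = 114.

114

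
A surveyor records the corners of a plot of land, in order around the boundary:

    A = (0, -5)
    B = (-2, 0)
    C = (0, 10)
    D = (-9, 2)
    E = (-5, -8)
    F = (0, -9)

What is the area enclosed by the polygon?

Apply the shoelace formula: 2A = Σ (x_i·y_{i+1} − x_{i+1}·y_i), indices taken mod 6.
A→B: (0)(0) − (-2)(-5) = -10
B→C: (-2)(10) − (0)(0) = -20
C→D: (0)(2) − (-9)(10) = 90
D→E: (-9)(-8) − (-5)(2) = 82
E→F: (-5)(-9) − (0)(-8) = 45
F→A: (0)(-5) − (0)(-9) = 0
Σ = 187
Area = |Σ|/2 = 93.5.

93.5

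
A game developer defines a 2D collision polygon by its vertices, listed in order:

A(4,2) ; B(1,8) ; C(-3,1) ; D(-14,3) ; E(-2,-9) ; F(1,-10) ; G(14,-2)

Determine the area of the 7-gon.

197.5

Apply the shoelace (surveyor's) formula: 2A = Σ (x_i·y_{i+1} − x_{i+1}·y_i), indices taken mod 7.
Σ = (30) + (25) + (5) + (132) + (29) + (138) + (36) = 395
Area = |Σ|/2 = 197.5.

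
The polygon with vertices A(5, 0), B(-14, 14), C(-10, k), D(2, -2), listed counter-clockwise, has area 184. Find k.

Write out the shoelace sum; only the two edges meeting at C involve k:
2·Area = [((-14)·k − (-10)·14) + ((-10)·(-2) − 2·k)] + 80
       = -16·k + 240 = 368
⇒ k = -8.

-8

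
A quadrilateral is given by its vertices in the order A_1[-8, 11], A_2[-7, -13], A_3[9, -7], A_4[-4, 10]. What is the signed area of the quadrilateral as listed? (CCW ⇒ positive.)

Σ = (181) + (166) + (62) + (36) = 445
Signed area = Σ/2 = 222.5 (positive ⇒ counter-clockwise traversal).

222.5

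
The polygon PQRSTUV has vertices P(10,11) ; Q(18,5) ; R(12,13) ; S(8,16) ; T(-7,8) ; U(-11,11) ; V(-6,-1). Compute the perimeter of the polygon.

80

|PQ| = √((8)² + (-6)²) = √100 = 10
|QR| = √((-6)² + (8)²) = √100 = 10
|RS| = √((-4)² + (3)²) = √25 = 5
|ST| = √((-15)² + (-8)²) = √289 = 17
|TU| = √((-4)² + (3)²) = √25 = 5
|UV| = √((5)² + (-12)²) = √169 = 13
|VP| = √((16)² + (12)²) = √400 = 20
Perimeter = 10 + 10 + 5 + 17 + 5 + 13 + 20 = 80.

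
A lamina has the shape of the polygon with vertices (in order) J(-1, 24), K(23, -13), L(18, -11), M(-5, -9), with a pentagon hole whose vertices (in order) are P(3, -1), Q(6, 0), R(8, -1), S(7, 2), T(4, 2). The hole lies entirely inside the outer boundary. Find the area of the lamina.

442.5

Outer boundary:
Apply the shoelace formula: 2A = Σ (x_i·y_{i+1} − x_{i+1}·y_i), indices taken mod 4.
Cross-terms: -539, -19, -217, -129  ⇒  Σ = -904
Area = |Σ|/2 = 452.
Hole:
Cross-terms: 6, -6, 23, 6, -10  ⇒  Σ = 19
Area = |Σ|/2 = 9.5.
Net area = 452 − 9.5 = 442.5.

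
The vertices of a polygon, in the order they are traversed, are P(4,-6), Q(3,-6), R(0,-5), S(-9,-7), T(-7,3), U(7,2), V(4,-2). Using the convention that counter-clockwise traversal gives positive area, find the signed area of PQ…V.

-107.5

Cross-terms: -6, -15, -45, -76, -35, -22, -16  ⇒  Σ = -215
Signed area = Σ/2 = -107.5 (negative ⇒ clockwise traversal).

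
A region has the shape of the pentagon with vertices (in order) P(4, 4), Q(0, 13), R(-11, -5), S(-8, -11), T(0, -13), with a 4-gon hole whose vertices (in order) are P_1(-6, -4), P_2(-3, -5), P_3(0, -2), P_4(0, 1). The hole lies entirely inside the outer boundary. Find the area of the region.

Outer boundary:
Cross-terms: 52, 143, 81, 104, 52  ⇒  Σ = 432
Area = |Σ|/2 = 216.
Hole:
P_1→P_2: (-6)(-5) − (-3)(-4) = 18
P_2→P_3: (-3)(-2) − (0)(-5) = 6
P_3→P_4: (0)(1) − (0)(-2) = 0
P_4→P_1: (0)(-4) − (-6)(1) = 6
Σ = 30
Area = |Σ|/2 = 15.
Net area = 216 − 15 = 201.

201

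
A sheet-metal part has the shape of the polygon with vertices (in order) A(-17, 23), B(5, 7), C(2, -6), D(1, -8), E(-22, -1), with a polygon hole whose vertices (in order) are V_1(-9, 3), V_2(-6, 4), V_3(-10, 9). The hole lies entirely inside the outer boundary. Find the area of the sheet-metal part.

484.5

Outer boundary:
Apply Gauss's area formula: 2A = Σ (x_i·y_{i+1} − x_{i+1}·y_i), indices taken mod 5.
Σ = (-234) + (-44) + (-10) + (-177) + (-523) = -988
Area = |Σ|/2 = 494.
Hole:
Σ = (-18) + (-14) + (51) = 19
Area = |Σ|/2 = 9.5.
Net area = 494 − 9.5 = 484.5.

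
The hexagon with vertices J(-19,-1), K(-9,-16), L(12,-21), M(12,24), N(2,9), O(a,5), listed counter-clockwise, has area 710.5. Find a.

-4

Write out the shoelace sum; only the two edges meeting at O involve a:
2·Area = [(2·5 − a·9) + (a·(-1) − (-19)·5)] + 1276
       = -10·a + 1381 = 1421
⇒ a = -4.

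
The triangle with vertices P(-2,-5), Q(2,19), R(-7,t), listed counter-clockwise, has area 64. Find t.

The doubled signed area Σ (x_i y_{i+1} − x_{i+1} y_i) is linear in t.
With t=0 it equals 140; the coefficient of t is 4 (from the two edges through R).
So 4·t + 140 = 2·64 = 128 ⇒ t = -3.

-3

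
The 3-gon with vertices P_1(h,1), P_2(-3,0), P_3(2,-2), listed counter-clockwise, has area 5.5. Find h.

Write out the shoelace sum; only the two edges meeting at P_1 involve h:
2·Area = [(2·1 − h·(-2)) + (h·0 − (-3)·1)] + 6
       = 2·h + 11 = 11
⇒ h = 0.

0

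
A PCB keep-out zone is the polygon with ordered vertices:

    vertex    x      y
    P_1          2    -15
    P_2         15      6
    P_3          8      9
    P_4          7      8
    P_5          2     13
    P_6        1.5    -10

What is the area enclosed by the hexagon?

179

Apply Gauss's area formula: 2A = Σ (x_i·y_{i+1} − x_{i+1}·y_i), indices taken mod 6.
Σ = (237) + (87) + (1) + (75) + (-39.5) + (-2.5) = 358
Area = |Σ|/2 = 179.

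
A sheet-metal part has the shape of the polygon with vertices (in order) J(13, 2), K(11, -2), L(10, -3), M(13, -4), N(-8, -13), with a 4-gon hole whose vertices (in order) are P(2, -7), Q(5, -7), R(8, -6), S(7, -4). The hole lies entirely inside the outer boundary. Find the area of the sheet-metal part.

Outer boundary:
Apply Gauss's area formula: 2A = Σ (x_i·y_{i+1} − x_{i+1}·y_i), indices taken mod 5.
Σ = (-48) + (-13) + (-1) + (-201) + (153) = -110
Area = |Σ|/2 = 55.
Hole:
Apply the shoelace (surveyor's) formula: 2A = Σ (x_i·y_{i+1} − x_{i+1}·y_i), indices taken mod 4.
Cross-terms: 21, 26, 10, -41  ⇒  Σ = 16
Area = |Σ|/2 = 8.
Net area = 55 − 8 = 47.

47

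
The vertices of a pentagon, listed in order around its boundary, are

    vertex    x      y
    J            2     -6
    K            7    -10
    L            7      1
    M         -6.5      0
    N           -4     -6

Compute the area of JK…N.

90.25

Σ = (22) + (77) + (6.5) + (39) + (36) = 180.5
Area = |Σ|/2 = 90.25.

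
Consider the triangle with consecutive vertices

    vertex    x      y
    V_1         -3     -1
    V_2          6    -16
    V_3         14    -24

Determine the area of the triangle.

Apply the shoelace formula: 2A = Σ (x_i·y_{i+1} − x_{i+1}·y_i), indices taken mod 3.
Σ = (54) + (80) + (-86) = 48
Area = |Σ|/2 = 24.

24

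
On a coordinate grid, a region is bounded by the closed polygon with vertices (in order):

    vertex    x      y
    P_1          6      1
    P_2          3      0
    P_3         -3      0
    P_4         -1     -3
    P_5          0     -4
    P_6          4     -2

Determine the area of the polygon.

21

P_1→P_2: (6)(0) − (3)(1) = -3
P_2→P_3: (3)(0) − (-3)(0) = 0
P_3→P_4: (-3)(-3) − (-1)(0) = 9
P_4→P_5: (-1)(-4) − (0)(-3) = 4
P_5→P_6: (0)(-2) − (4)(-4) = 16
P_6→P_1: (4)(1) − (6)(-2) = 16
Σ = 42
Area = |Σ|/2 = 21.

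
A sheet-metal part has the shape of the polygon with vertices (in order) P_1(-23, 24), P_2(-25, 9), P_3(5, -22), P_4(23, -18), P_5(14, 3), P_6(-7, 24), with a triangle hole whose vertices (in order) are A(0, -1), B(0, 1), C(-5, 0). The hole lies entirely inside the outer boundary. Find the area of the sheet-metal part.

Outer boundary:
Apply the surveyor's formula: 2A = Σ (x_i·y_{i+1} − x_{i+1}·y_i), indices taken mod 6.
Σ = (393) + (505) + (416) + (321) + (357) + (384) = 2376
Area = |Σ|/2 = 1188.
Hole:
Cross-terms: 0, 5, 5  ⇒  Σ = 10
Area = |Σ|/2 = 5.
Net area = 1188 − 5 = 1183.

1183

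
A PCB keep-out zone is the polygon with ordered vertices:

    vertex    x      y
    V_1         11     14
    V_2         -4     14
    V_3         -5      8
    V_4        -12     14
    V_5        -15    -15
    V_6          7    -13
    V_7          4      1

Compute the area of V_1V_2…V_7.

534

Apply the shoelace (surveyor's) formula: 2A = Σ (x_i·y_{i+1} − x_{i+1}·y_i), indices taken mod 7.
Σ = (210) + (38) + (26) + (390) + (300) + (59) + (45) = 1068
Area = |Σ|/2 = 534.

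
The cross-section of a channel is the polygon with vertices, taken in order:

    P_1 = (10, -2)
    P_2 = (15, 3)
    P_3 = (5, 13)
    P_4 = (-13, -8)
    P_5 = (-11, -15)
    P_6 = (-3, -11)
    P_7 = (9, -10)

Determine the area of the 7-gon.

Apply the surveyor's formula: 2A = Σ (x_i·y_{i+1} − x_{i+1}·y_i), indices taken mod 7.
P_1→P_2: (10)(3) − (15)(-2) = 60
P_2→P_3: (15)(13) − (5)(3) = 180
P_3→P_4: (5)(-8) − (-13)(13) = 129
P_4→P_5: (-13)(-15) − (-11)(-8) = 107
P_5→P_6: (-11)(-11) − (-3)(-15) = 76
P_6→P_7: (-3)(-10) − (9)(-11) = 129
P_7→P_1: (9)(-2) − (10)(-10) = 82
Σ = 763
Area = |Σ|/2 = 381.5.

381.5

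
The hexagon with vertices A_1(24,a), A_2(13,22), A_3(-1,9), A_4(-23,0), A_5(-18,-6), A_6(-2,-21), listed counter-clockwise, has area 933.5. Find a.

The doubled signed area Σ (x_i y_{i+1} − x_{i+1} y_i) is linear in a.
With a=0 it equals 1882; the coefficient of a is -15 (from the two edges through A_1).
So -15·a + 1882 = 2·933.5 = 1867 ⇒ a = 1.

1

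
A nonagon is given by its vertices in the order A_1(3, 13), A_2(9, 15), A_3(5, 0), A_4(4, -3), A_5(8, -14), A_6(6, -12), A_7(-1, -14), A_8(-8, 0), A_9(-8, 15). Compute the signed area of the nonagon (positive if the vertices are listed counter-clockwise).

Apply the shoelace formula: 2A = Σ (x_i·y_{i+1} − x_{i+1}·y_i), indices taken mod 9.
Cross-terms: -72, -75, -15, -32, -12, -96, -112, -120, -149  ⇒  Σ = -683
Signed area = Σ/2 = -341.5 (negative ⇒ clockwise traversal).

-341.5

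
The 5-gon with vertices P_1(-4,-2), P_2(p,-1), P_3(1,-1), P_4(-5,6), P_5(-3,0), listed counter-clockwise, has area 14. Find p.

Write out the shoelace sum; only the two edges meeting at P_2 involve p:
2·Area = [((-4)·(-1) − p·(-2)) + (p·(-1) − 1·(-1))] + 25
       = 1·p + 30 = 28
⇒ p = -2.

-2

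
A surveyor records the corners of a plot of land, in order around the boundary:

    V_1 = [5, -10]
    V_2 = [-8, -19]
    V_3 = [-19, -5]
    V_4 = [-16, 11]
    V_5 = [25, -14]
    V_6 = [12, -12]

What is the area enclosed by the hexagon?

Σ = (-175) + (-321) + (-289) + (-51) + (-132) + (-60) = -1028
Area = |Σ|/2 = 514.

514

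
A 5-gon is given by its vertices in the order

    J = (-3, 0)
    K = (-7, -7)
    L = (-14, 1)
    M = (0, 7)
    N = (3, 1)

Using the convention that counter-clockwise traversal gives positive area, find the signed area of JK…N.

Apply the shoelace (surveyor's) formula: 2A = Σ (x_i·y_{i+1} − x_{i+1}·y_i), indices taken mod 5.
Σ = (21) + (-105) + (-98) + (-21) + (3) = -200
Signed area = Σ/2 = -100 (negative ⇒ clockwise traversal).

-100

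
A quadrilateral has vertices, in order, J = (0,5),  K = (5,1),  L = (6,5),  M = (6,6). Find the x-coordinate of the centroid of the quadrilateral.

Apply the shoelace formula. First the cross-terms c_i = x_i·y_{i+1} − x_{i+1}·y_i:
  -25, 19, 6, 30  ⇒  2A = 30, A = 15.
Then Σ (x_i + x_{i+1})·c_i = 336, so x̄ = 336 / (6·15) = 56/15.

56/15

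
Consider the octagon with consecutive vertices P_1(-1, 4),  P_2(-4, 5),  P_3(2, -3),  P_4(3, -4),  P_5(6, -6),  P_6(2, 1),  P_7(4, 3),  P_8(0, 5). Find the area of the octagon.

P_1→P_2: (-1)(5) − (-4)(4) = 11
P_2→P_3: (-4)(-3) − (2)(5) = 2
P_3→P_4: (2)(-4) − (3)(-3) = 1
P_4→P_5: (3)(-6) − (6)(-4) = 6
P_5→P_6: (6)(1) − (2)(-6) = 18
P_6→P_7: (2)(3) − (4)(1) = 2
P_7→P_8: (4)(5) − (0)(3) = 20
P_8→P_1: (0)(4) − (-1)(5) = 5
Σ = 65
Area = |Σ|/2 = 32.5.

32.5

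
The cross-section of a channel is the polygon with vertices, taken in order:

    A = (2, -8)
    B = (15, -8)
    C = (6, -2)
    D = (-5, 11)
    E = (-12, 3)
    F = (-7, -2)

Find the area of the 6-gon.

A→B: (2)(-8) − (15)(-8) = 104
B→C: (15)(-2) − (6)(-8) = 18
C→D: (6)(11) − (-5)(-2) = 56
D→E: (-5)(3) − (-12)(11) = 117
E→F: (-12)(-2) − (-7)(3) = 45
F→A: (-7)(-8) − (2)(-2) = 60
Σ = 400
Area = |Σ|/2 = 200.

200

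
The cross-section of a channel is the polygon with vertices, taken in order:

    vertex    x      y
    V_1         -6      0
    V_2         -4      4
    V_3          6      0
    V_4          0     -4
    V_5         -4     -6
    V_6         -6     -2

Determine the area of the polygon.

Apply Gauss's area formula: 2A = Σ (x_i·y_{i+1} − x_{i+1}·y_i), indices taken mod 6.
Cross-terms: -24, -24, -24, -16, -28, -12  ⇒  Σ = -128
Area = |Σ|/2 = 64.

64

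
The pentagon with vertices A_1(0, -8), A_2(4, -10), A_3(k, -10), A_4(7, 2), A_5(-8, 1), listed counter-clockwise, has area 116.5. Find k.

7

Write out the shoelace sum; only the two edges meeting at A_3 involve k:
2·Area = [(4·(-10) − k·(-10)) + (k·2 − 7·(-10))] + 119
       = 12·k + 149 = 233
⇒ k = 7.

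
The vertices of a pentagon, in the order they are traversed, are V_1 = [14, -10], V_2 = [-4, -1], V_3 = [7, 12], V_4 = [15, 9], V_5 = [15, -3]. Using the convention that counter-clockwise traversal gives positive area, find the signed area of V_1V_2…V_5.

Cross-terms: -54, -41, -117, -180, -108  ⇒  Σ = -500
Signed area = Σ/2 = -250 (negative ⇒ clockwise traversal).

-250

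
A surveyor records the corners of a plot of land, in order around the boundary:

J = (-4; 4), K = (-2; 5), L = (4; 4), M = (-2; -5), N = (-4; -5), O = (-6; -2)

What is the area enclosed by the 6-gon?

58

Apply the shoelace (surveyor's) formula: 2A = Σ (x_i·y_{i+1} − x_{i+1}·y_i), indices taken mod 6.
Cross-terms: -12, -28, -12, -10, -22, -32  ⇒  Σ = -116
Area = |Σ|/2 = 58.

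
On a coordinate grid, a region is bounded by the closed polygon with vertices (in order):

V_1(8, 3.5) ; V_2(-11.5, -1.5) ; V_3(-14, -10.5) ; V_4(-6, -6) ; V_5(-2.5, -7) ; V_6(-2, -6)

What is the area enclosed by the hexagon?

Apply Gauss's area formula: 2A = Σ (x_i·y_{i+1} − x_{i+1}·y_i), indices taken mod 6.
Σ = (28.25) + (99.75) + (21) + (27) + (1) + (41) = 218
Area = |Σ|/2 = 109.

109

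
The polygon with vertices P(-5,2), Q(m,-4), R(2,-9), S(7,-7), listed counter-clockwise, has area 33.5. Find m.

The doubled signed area Σ (x_i y_{i+1} − x_{i+1} y_i) is linear in m.
With m=0 it equals 56; the coefficient of m is -11 (from the two edges through Q).
So -11·m + 56 = 2·33.5 = 67 ⇒ m = -1.

-1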